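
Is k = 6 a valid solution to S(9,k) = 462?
No

Explanation: S(9,6) = 6·S(8,6) + S(8,5) = 6·266 + 1,050 = 2,646, which does not equal 462.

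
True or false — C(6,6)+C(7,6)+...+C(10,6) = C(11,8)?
False

Explanation: Hockey stick identity gives Σ = C(11,7) = 330; RHS C(11,8) = 165.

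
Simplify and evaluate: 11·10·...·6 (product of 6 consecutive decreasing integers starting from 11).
332,640

Reasoning: This is P(11,6) = 11!/(5)! = 332,640.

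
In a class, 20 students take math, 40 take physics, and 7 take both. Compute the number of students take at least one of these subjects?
53

Working:
|A∪B| = |A|+|B|-|A∩B| = 20+40-7 = 53.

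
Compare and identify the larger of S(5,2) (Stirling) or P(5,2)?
P(5,2)

Solution: S(5,2) = 2·S(4,2) + S(4,1) = 2·7 + 1 = 15; P(5,2) = 20.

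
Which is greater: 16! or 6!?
16!

Working:
16!=20,922,789,888,000, 6!=720. 16! > 6!.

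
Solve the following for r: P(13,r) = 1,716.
3

Solution: P(13,r) = 13·12·…·(13−r+1), a product of r factors. Multiplying down from 13: 13 = 13; 13·12 = 156; 13·12·11 = 1,716 ✓ (3 factors). So r = 3.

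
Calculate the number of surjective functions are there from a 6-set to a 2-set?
62

Reasoning: Onto functions = 2! × S(6,2)
First compute S(6,2) via recurrence:
Using the Stirling recurrence: S(n,k) = k·S(n-1,k) + S(n-1,k-1)
S(6,2) = 2·S(5,2) + S(5,1)
         = 2·15 + 1
         = 30 + 1
         = 31
Then: 2 × 31 = 62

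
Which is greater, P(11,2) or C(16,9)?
P(11,2)=110, C(16,9)=11,440.
Final answer: C(16,9)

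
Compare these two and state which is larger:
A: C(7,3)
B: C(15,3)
B

A=C(7,3)=35, B=C(15,3)=455.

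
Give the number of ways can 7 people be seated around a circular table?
720

Working:
Circular arrangements: (7-1)! = 720.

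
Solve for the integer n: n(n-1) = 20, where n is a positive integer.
5

n² − n − 20 = 0, so n = (1 ± √(1 + 4·20))/2 = (1 ± √81)/2 = (1 ± 9)/2, i.e. n = 5 or n = -4. Taking the positive root, n = 5 (check: 5×4 = 20).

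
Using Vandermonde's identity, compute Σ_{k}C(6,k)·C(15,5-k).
20,349

Reasoning: = C(6+15,5) = C(21,5) = 20,349.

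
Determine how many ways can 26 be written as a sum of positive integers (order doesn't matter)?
2,436

Pentagonal recurrence p(n) = p(n−1) + p(n−2) − p(n−5) − p(n−7) + …: p(26) = p(25) + p(24) − p(21) − p(19) + p(14) + p(11) − p(4) − p(0) = 1,958 + 1,575 − 792 − 490 + 135 + 56 − 5 − 1 = 2,436.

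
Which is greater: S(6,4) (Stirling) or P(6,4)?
S(6,4) = 4·S(5,4) + S(5,3) = 4·10 + 25 = 65; P(6,4) = 360.

Answer: P(6,4)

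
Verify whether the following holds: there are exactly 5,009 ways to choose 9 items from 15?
C(15,9) = 5,005 ≠ 5009.
Final answer: False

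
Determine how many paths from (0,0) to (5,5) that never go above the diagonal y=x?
42

Counted by the Catalan number C_5: C_5 = C(10,5)/(5+1) = 252/6 = 42.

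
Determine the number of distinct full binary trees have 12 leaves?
58,786

Solution: Using the Catalan number formula: C_n = C(2n, n) / (n+1)
C_11 = C(22, 11) / (11+1)
     = 705432 / 12
     = 58,786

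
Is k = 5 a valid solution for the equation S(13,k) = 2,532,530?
S(13,5) = 5·S(12,5) + S(12,4) = 5·1,379,400 + 611,501 = 7,508,501, which does not equal 2,532,530.
Final answer: No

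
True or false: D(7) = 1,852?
Derangements of 7 elements: D(7) = (7-1)·[D(6) + D(5)] = 6·[265 + 44] = 1,854.

Answer: False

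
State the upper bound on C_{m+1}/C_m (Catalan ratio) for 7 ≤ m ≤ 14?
29/8

Reasoning: C_{m+1}/C_m = 2(2m+1)/(m+2), which increases with m. Maximum at m = 14: 2·29/16 = 29/8.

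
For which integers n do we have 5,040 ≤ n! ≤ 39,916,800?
7, 8, 9, 10, 11

n! is strictly increasing; 7! = 5,040 and 11! = 39,916,800, so valid n = 7, 8, 9, 10, 11.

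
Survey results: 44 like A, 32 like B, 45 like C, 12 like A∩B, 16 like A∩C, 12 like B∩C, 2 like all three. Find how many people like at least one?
|A∪B∪C| = 44+32+45-12-16-12+2 = 83.

Answer: 83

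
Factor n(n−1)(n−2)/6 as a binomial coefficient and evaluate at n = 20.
n(n−1)(n−2)/6 = n!/(3!(n−3)!) = C(n,3). At n = 20: C(20,3) = 1,140.

Answer: C(n,3); C(20,3) = 1,140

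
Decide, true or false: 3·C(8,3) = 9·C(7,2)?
False

Reasoning: Absorption identity k·C(n,k) = n·C(n-1,k-1). LHS = 3·56 = 168; RHS = 9·21 = 189.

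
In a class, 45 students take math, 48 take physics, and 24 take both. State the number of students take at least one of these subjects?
69

Working:
|A∪B| = |A|+|B|-|A∩B| = 45+48-24 = 69.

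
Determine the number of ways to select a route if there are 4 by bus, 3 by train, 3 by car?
10

Explanation: By the addition principle: 4 + 3 + 3 = 10.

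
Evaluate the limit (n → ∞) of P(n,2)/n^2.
1

Solution: P(n,2) = n(n-1) ≈ n^2 for large n. Limit = 1.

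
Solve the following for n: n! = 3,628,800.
n! is strictly increasing. 8! = 40,320, 9! = 362,880, 10! = 3,628,800 ✓. So n = 10.

Answer: 10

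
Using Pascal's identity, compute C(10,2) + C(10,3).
C(10,2) + C(10,3) = C(11,3) = 165.

Answer: 165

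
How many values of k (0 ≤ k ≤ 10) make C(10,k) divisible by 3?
7

Working:
Checking C(10,k) mod 3 for k = 0..10: divisible at k = 2, 3, 4, 5, 6, 7, 8. That's 7 values.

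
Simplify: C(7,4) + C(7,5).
56

Solution: By Pascal's identity: C(8,5) = 56.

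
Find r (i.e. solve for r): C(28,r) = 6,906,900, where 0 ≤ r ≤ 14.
9

Explanation: C(28,r) is increasing for 0 ≤ r ≤ 14. Stepping up (C(28,r+1) = C(28,r)·(28−r)/(r+1)): C(28,1) = 28, C(28,2) = 378, C(28,3) = 3,276, C(28,4) = 20,475, C(28,5) = 98,280, C(28,6) = 376,740, C(28,7) = 1,184,040, C(28,8) = 3,108,105, C(28,9) = 6,906,900 ✓. So r = 9.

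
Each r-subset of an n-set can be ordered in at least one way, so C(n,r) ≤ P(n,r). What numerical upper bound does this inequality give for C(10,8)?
P(10,8) = 10·9·8·7·6·5·4·3 = 1,814,400, so C(10,8) ≤ 1,814,400. (The bound is loose by a factor of 8! = 40,320: C(10,8) = 1,814,400/40,320 = 45.)

Answer: 1,814,400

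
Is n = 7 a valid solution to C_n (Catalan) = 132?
No

C_7 = C(14,7)/(7+1) = 3,432/8 = 429, which does not equal 132.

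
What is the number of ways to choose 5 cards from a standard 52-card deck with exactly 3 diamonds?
211,926
13 diamonds and 39 non-diamonds: C(13,3) × C(39,2) = 286 × 741 = 211,926.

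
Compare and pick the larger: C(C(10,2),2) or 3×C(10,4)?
C(C(10,2),2)=990, 3×C(10,4)=630.

Answer: C(C(10,2),2)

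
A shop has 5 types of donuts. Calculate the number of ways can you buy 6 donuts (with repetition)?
210

Solution: Stars and bars: C(6+5-1, 6) = C(10, 6) = 210.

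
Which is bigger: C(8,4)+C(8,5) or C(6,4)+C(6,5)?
First=126, Second=21.
Final answer: C(8,4)+C(8,5)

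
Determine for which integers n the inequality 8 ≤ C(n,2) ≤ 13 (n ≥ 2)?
5

Explanation: C(4,2)=6; C(5,2)=10; C(6,2)=15. So valid n = 5.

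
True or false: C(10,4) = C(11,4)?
LHS = C(10,4) = 210; RHS = C(11,4) = 330. 210 ≠ 330, so the statement does not hold.

Answer: False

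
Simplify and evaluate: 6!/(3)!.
This equals 6×5×4 = 120.
Final answer: 120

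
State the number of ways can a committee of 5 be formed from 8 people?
56

Solution: C(8,5) = 8! / (5! × (8-5)!)
         = 8! / (5! × 3!)
         = 56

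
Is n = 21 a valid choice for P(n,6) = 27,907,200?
P(21,6) = 21·20·19·18·17·16 = 39,070,080, which does not equal 27,907,200.

Answer: No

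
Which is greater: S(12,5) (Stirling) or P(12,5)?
S(12,5)

Solution: S(12,5) = 5·S(11,5) + S(11,4) = 5·246,730 + 145,750 = 1,379,400; P(12,5) = 95,040.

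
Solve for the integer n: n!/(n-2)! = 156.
13

n!/(n-2)! = n×(n-1), a product of 2 consecutive integers ≈ (n−0.5)^2. 156^(1/2) + 0.5 ≈ 13.0; check n = 13: 13×12 = 156 ✓. So n = 13.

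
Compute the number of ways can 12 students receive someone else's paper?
176,214,841

Solution: Using D(n) = (n-1)[D(n-1) + D(n-2)]:
D(12) = (12-1) × [D(11) + D(10)]
      = 11 × [14684570 + 1334961]
      = 11 × 16019531
      = 176,214,841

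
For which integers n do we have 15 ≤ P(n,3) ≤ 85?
4, 5

P(3,3)=6; P(4,3)=24; P(5,3)=60; P(6,3)=120. So valid n = 4, 5.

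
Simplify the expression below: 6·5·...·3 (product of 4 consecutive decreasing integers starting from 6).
360

Solution: This is P(6,4) = 6!/(2)! = 360.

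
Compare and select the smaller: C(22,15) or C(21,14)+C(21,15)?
Equal
By Pascal's identity: C(22,15) = C(21,14)+C(21,15) = 170,544. Equal.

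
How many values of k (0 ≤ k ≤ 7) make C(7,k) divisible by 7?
Checking C(7,k) mod 7 for k = 0..7: divisible at k = 1, 2, 3, 4, 5, 6. That's 6 values.

Answer: 6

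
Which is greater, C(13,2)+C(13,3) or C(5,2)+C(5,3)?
First=364, Second=20.
Final answer: C(13,2)+C(13,3)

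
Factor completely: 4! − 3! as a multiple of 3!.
3 × 3! = 18

Solution: 4! − 3! = 4·3! − 3! = (4 − 1)·3! = 3 × 3! = 18.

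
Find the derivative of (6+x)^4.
4(6+x)^3

Solution: Using the power rule: d/dx (6+x)^4 = 4(6+x)^{3}.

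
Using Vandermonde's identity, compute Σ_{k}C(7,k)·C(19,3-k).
2,600

Working:
= C(7+19,3) = C(26,3) = 2,600.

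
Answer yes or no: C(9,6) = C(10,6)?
No

Working:
LHS = C(9,6) = 84; RHS = C(10,6) = 210. 84 ≠ 210, so the statement does not hold.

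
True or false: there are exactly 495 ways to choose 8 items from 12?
C(12,8) = 495.
Final answer: True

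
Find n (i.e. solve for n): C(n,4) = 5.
5

Reasoning: C(n,4) = n(n−1)(n−2)(n−3)/4! is increasing in n, and n(n−1)(n−2)(n−3) = 4!·5 = 120 ≈ (n−1.5)^4 gives n ≈ 4.8. Check: C(4,4) = 1, C(5,4) = 5 ✓. So n = 5.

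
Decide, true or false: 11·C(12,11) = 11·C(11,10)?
Absorption identity k·C(n,k) = n·C(n-1,k-1). LHS = 11·12 = 132; RHS = 11·11 = 121.
Final answer: False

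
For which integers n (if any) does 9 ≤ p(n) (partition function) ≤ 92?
Tabulating p(n) via p(n) = p(n−1) + p(n−2) − p(n−5) − p(n−7) + …: p(5)=7; p(6)=11; p(7)=15; p(8)=22; p(9)=30; p(10)=42; p(11)=56; p(12)=77; p(13)=101. So valid n = 6, 7, 8, 9, 10, 11, 12.
Final answer: 6, 7, 8, 9, 10, 11, 12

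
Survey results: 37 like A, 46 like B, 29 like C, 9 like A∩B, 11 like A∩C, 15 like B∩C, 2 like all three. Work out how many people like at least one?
79

|A∪B∪C| = 37+46+29-9-11-15+2 = 79.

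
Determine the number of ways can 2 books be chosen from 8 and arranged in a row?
56

Reasoning: P(8,2) = 8!/(8-2)! = 56.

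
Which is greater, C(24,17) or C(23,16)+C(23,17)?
Equal

Working:
By Pascal's identity: C(24,17) = C(23,16)+C(23,17) = 346,104. Equal.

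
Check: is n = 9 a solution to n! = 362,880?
Yes
9! = 9·8! = 9·40,320 = 362,880, which equals 362,880.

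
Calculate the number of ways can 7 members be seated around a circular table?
720

Solution: Circular arrangements: (7-1)! = 720.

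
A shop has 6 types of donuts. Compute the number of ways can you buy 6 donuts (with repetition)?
462

Working:
Stars and bars: C(6+6-1, 6) = C(11, 6) = 462.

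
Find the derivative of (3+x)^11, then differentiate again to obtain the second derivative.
110(3+x)^9

First derivative: 11(3+x)^{10}. Second derivative: 11·10·(3+x)^{9} = 110(3+x)^{9}.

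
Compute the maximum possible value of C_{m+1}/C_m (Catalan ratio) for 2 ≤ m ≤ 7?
C_{m+1}/C_m = 2(2m+1)/(m+2), which increases with m. Maximum at m = 7: 2·15/9 = 10/3.
Final answer: 10/3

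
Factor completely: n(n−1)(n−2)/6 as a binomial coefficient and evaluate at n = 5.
C(n,3); C(5,3) = 10

n(n−1)(n−2)/6 = n!/(3!(n−3)!) = C(n,3). At n = 5: C(5,3) = 10.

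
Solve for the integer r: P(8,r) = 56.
P(8,r) = 8·7·…·(8−r+1), a product of r factors. Multiplying down from 8: 8 = 8; 8·7 = 56 ✓ (2 factors). So r = 2.

Answer: 2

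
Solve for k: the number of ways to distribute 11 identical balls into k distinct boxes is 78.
3

Reasoning: Stars and bars: the count is C(11+k−1, k−1), increasing in k. k=2: C(12,1) = 12, k=3: C(13,2) = 78 ✓. So k = 3.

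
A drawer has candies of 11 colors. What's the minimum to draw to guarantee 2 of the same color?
12

Explanation: Worst case: 1 of each = 11. One more: 12.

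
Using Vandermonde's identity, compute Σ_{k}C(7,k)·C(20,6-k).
= C(7+20,6) = C(27,6) = 296,010.

Answer: 296,010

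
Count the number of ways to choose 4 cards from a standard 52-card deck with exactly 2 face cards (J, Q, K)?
51,480

12 face cards and 40 non-face cards: C(12,2) × C(40,2) = 66 × 780 = 51,480.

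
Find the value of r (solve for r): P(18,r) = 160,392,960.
7

P(18,r) = 18·17·…·(18−r+1), a product of r factors. Multiplying down from 18: 18 = 18; 18·17 = 306; 18·17·16 = 4,896; 18·17·16·15 = 73,440; 18·17·16·15·14 = 1,028,160; 18·17·16·15·14·13 = 13,366,080; 18·17·16·15·14·13·12 = 160,392,960 ✓ (7 factors). So r = 7.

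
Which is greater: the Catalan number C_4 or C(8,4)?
C(8,4)

Working:
C_4 = C(8,4)/(4+1) = 70/5 = 14; C(8,4) = 70.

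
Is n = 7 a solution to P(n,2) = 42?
Yes

Solution: P(7,2) = 7·6 = 42, which equals 42.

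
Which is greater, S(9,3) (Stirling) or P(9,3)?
S(9,3) = 3·S(8,3) + S(8,2) = 3·966 + 127 = 3,025; P(9,3) = 504.

Answer: S(9,3)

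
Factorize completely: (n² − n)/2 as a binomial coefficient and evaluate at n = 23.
C(n,2); C(23,2) = 253

Solution: (n² − n)/2 = n(n−1)/2 = C(n,2). At n = 23: C(23,2) = 253.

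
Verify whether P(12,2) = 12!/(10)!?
True

Permutation formula P(n,k) = n!/(n-k)!: 12!/10! = 479,001,600/3,628,800 = 132 = P(12,2). The statement holds.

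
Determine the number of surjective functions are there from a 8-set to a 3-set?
5,796

Working:
Onto functions = 3! × S(8,3)
First compute S(8,3) via recurrence:
Using the Stirling recurrence: S(n,k) = k·S(n-1,k) + S(n-1,k-1)
S(8,3) = 3·S(7,3) + S(7,2)
         = 3·301 + 63
         = 903 + 63
         = 966
Then: 6 × 966 = 5,796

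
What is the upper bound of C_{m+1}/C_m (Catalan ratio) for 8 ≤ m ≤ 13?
18/5

Solution: C_{m+1}/C_m = 2(2m+1)/(m+2), which increases with m. Maximum at m = 13: 2·27/15 = 18/5.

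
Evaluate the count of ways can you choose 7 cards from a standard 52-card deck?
133,784,560

Working:
C(52,7) = 133,784,560.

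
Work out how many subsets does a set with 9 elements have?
512

Explanation: Each element can be included or excluded: 2^9 = 512.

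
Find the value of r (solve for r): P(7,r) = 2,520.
5

Solution: P(7,r) = 7·6·…·(7−r+1), a product of r factors. Multiplying down from 7: 7 = 7; 7·6 = 42; 7·6·5 = 210; 7·6·5·4 = 840; 7·6·5·4·3 = 2,520 ✓ (5 factors). So r = 5.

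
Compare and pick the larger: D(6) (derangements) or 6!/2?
6!/2

Working:
D(6) = (6-1)·[D(5) + D(4)] = 5·[44 + 9] = 265; 6!/2 = 720/2 = 360.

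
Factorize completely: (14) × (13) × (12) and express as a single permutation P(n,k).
P(14,3) = 14!/(11)!
Product of 3 consecutive descending integers starting at 14: P(14,3) = 14!/11! = 2,184.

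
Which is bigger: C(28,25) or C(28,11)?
C(28,11)
C(28,25)=3,276, C(28,11)=21,474,180.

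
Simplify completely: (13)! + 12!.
6,706,022,400

Solution: (13)! + 12! = (13)·12! + 12! = (13+1)·12! = 14·12! = 6,706,022,400.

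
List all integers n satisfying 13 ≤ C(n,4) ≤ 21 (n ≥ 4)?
6

Reasoning: C(5,4)=5; C(6,4)=15; C(7,4)=35. So valid n = 6.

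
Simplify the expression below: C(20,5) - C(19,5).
3,876

Explanation: C(20,5) - C(19,5) = C(19,4) = 3,876.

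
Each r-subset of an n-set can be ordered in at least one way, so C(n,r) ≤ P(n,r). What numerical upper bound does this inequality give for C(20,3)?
6,840

Reasoning: P(20,3) = 20·19·18 = 6,840, so C(20,3) ≤ 6,840. (The bound is loose by a factor of 3! = 6: C(20,3) = 6,840/6 = 1,140.)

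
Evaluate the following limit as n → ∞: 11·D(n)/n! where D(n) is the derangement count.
11/e

D(n)/n! → 1/e, so 11·D(n)/n! → 11/e.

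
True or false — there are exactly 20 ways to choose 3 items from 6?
True
C(6,3) = 20.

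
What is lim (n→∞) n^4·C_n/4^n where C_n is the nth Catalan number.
∞

Reasoning: C_n ~ 4^n/(n^(3/2)√π), so n^4·C_n/4^n ~ n^(4 − 3/2)/√π → ∞.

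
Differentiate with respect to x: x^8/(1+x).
Quotient rule: [8x^{7}(1+x) - x^8]/(1+x)².
Final answer: (8x^7(1+x) - x^8)/(1+x)²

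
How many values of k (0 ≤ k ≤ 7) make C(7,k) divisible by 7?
Checking C(7,k) mod 7 for k = 0..7: divisible at k = 1, 2, 3, 4, 5, 6. That's 6 values.

Answer: 6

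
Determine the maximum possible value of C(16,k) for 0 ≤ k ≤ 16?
12,870
Maximum at k = 8: C(16,8) = 12,870.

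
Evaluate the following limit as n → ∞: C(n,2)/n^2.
1/2

Solution: C(n,2) ≈ n^2/2! for large n. Limit = 1/2! = 1/2.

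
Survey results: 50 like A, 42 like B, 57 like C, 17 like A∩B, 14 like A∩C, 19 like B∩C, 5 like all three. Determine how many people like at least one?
104

Working:
|A∪B∪C| = 50+42+57-17-14-19+5 = 104.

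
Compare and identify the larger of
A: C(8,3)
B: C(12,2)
B

Reasoning: A=C(8,3)=56, B=C(12,2)=66.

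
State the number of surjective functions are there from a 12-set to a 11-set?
Onto functions = 11! × S(12,11)
First compute S(12,11) via recurrence:
Using the Stirling recurrence: S(n,k) = k·S(n-1,k) + S(n-1,k-1)
S(12,11) = 11·S(11,11) + S(11,10)
         = 11·1 + 55
         = 11 + 55
         = 66
Then: 39916800 × 66 = 2,634,508,800

Answer: 2,634,508,800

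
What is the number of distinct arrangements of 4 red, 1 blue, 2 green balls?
Multinomial: 7!/(4! × 1! × 2!) = 105.

Answer: 105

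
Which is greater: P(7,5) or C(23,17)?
C(23,17)

Explanation: P(7,5)=2,520, C(23,17)=100,947.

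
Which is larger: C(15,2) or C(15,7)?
C(15,7)

Explanation: C(15,2)=105, C(15,7)=6,435.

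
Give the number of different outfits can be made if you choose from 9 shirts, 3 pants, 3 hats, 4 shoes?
324

Reasoning: By the multiplication principle: 9 × 3 × 3 × 4 = 324.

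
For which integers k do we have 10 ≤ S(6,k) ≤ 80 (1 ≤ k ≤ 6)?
2, 4, 5
S(6,1)=1; S(6,2)=31; S(6,3)=90; S(6,4)=65; S(6,5)=15; S(6,6)=1. So valid k = 2, 4, 5.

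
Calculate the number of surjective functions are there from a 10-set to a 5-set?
5,103,000

Explanation: Onto functions = 5! × S(10,5)
First compute S(10,5) via recurrence:
Using the Stirling recurrence: S(n,k) = k·S(n-1,k) + S(n-1,k-1)
S(10,5) = 5·S(9,5) + S(9,4)
         = 5·6951 + 7770
         = 34755 + 7770
         = 42,525
Then: 120 × 42525 = 5,103,000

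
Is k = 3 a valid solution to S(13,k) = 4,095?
S(13,3) = 3·S(12,3) + S(12,2) = 3·86,526 + 2,047 = 261,625, which does not equal 4,095.

Answer: No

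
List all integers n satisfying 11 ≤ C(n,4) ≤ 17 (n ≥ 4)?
6

Reasoning: C(5,4)=5; C(6,4)=15; C(7,4)=35. So valid n = 6.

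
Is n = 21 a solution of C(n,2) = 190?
C(21,2) = 21·20/2! = 420/2 = 210, which does not equal 190.
Final answer: No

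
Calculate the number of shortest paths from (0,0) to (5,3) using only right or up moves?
Choose 5 rights from 8 moves: C(8,5) = 56.

Answer: 56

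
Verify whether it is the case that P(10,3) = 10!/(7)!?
True

Reasoning: Permutation formula P(n,k) = n!/(n-k)!: 10!/7! = 3,628,800/5,040 = 720 = P(10,3). The statement holds.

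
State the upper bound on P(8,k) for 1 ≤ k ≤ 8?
40,320

P(8,k) increases in k, so maximum at k = 8: 8! = 40,320.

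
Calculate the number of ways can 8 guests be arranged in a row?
40,320

Solution: Arrangements of 8 distinct objects: 8! = 40,320.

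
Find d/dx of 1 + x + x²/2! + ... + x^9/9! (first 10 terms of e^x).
1 + x + x²/2! + ... + x^8/8!

Working:
Differentiating term by term gives the first 9 terms of e^x.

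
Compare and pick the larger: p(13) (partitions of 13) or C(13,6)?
Pentagonal recurrence p(n) = p(n−1) + p(n−2) − p(n−5) − p(n−7) + …: p(13) = p(12) + p(11) − p(8) − p(6) + p(1) = 77 + 56 − 22 − 11 + 1 = 101; C(13,6) = 1,716.

Answer: C(13,6)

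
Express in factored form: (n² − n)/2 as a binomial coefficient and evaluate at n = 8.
(n² − n)/2 = n(n−1)/2 = C(n,2). At n = 8: C(8,2) = 28.
Final answer: C(n,2); C(8,2) = 28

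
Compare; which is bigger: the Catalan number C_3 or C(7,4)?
C_3 = C(6,3)/(3+1) = 20/4 = 5; C(7,4) = 35.
Final answer: C(7,4)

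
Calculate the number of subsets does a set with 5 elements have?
32

Solution: Each element can be included or excluded: 2^5 = 32.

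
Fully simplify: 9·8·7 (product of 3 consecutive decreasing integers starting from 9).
504

Working:
This is P(9,3) = 9!/(6)! = 504.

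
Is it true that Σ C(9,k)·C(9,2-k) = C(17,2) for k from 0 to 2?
Vandermonde's identity gives C(18,2) = 153; RHS C(17,2) = 136.

Answer: False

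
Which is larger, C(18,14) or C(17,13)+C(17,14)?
By Pascal's identity: C(18,14) = C(17,13)+C(17,14) = 3,060. Equal.

Answer: Equal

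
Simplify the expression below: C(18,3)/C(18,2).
C(n,k+1)/C(n,k) = (n−k)/(k+1). Here (18−2)/(2+1) = 16/3 = 16/3.

Answer: 16/3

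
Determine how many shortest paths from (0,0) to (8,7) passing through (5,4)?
To (5,4): C(9,5)=126. From there: C(6,3)=20. Total: 2,520.
Final answer: 2,520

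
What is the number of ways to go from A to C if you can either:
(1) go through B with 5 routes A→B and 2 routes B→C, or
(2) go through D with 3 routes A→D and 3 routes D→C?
19

Solution: Route via B: 5×2=10. Route via D: 3×3=9. Total: 19.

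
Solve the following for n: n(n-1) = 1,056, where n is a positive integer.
33

Reasoning: n² − n − 1,056 = 0, so n = (1 ± √(1 + 4·1,056))/2 = (1 ± √4,225)/2 = (1 ± 65)/2, i.e. n = 33 or n = -32. Taking the positive root, n = 33 (check: 33×32 = 1,056).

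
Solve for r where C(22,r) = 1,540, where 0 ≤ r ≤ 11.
3

Working:
C(22,r) is increasing for 0 ≤ r ≤ 11. Stepping up (C(22,r+1) = C(22,r)·(22−r)/(r+1)): C(22,1) = 22, C(22,2) = 231, C(22,3) = 1,540 ✓. So r = 3.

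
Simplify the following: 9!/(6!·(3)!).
84

Explanation: This is C(9,6) = 84.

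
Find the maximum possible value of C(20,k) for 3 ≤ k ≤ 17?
184,756

Reasoning: C(20,k) is maximised at the centre of the row: C(20,10) = 184,756.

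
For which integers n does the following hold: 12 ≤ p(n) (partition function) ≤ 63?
7, 8, 9, 10, 11
Tabulating p(n) via p(n) = p(n−1) + p(n−2) − p(n−5) − p(n−7) + …: p(6)=11; p(7)=15; p(8)=22; p(9)=30; p(10)=42; p(11)=56; p(12)=77. So valid n = 7, 8, 9, 10, 11.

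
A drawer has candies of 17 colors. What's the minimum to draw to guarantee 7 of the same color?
103

Reasoning: Worst case: 6 of each = 102. One more: 103.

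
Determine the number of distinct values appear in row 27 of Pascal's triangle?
14

Reasoning: Row 27 has entries C(27,0)..C(27,27); by symmetry C(27,k)=C(27,27-k), giving 14 distinct values.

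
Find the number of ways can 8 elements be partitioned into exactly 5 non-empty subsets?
1,050

Solution: This equals S(8,5), the Stirling number of the 2nd kind.
Using the Stirling recurrence: S(n,k) = k·S(n-1,k) + S(n-1,k-1)
S(8,5) = 5·S(7,5) + S(7,4)
         = 5·140 + 350
         = 700 + 350
         = 1,050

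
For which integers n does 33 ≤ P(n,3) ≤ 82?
5

Solution: P(4,3)=24; P(5,3)=60; P(6,3)=120. So valid n = 5.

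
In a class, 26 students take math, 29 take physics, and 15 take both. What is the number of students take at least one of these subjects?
40

Reasoning: |A∪B| = |A|+|B|-|A∩B| = 26+29-15 = 40.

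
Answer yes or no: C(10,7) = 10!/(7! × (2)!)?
No

Explanation: The correct denominator is 7!×3!, giving C(10,7) = 120; the stated RHS is 10!/(7!×2!) = 360 ≠ 120, so the statement does not hold.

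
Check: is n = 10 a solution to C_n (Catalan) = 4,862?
No

Reasoning: C_10 = C(20,10)/(10+1) = 184,756/11 = 16,796, which does not equal 4,862.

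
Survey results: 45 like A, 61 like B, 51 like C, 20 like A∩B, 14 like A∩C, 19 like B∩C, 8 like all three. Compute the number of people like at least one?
112

Reasoning: |A∪B∪C| = 45+61+51-20-14-19+8 = 112.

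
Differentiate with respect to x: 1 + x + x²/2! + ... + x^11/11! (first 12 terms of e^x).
Differentiating term by term gives the first 11 terms of e^x.
Final answer: 1 + x + x²/2! + ... + x^10/10!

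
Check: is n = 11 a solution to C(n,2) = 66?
C(11,2) = 11·10/2! = 110/2 = 55, which does not equal 66.

Answer: No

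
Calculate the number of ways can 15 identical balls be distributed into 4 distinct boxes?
816

Working:
C(15+4-1, 4-1) = C(18, 3) = 816.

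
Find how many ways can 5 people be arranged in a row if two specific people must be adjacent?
48

Solution: Treat pair as unit: (5-1)! arrangements × 2 internal orders = 48.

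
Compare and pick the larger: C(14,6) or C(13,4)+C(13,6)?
C(14,6)=3,003; C(13,4)+C(13,6)=715+1,716=2,431.
Final answer: C(14,6)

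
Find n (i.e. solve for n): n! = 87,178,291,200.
n! is strictly increasing. 12! = 479,001,600, 13! = 6,227,020,800, 14! = 87,178,291,200 ✓. So n = 14.

Answer: 14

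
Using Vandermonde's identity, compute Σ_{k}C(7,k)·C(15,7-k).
170,544

Working:
= C(7+15,7) = C(22,7) = 170,544.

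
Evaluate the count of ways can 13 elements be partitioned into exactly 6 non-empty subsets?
9,321,312

Reasoning: This equals S(13,6), the Stirling number of the 2nd kind.
Using the Stirling recurrence: S(n,k) = k·S(n-1,k) + S(n-1,k-1)
S(13,6) = 6·S(12,6) + S(12,5)
         = 6·1323652 + 1379400
         = 7941912 + 1379400
         = 9,321,312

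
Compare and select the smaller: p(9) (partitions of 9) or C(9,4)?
p(9)
Pentagonal recurrence p(n) = p(n−1) + p(n−2) − p(n−5) − p(n−7) + …: p(9) = p(8) + p(7) − p(4) − p(2) = 22 + 15 − 5 − 2 = 30; C(9,4) = 126.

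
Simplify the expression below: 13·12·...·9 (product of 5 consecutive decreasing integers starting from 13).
This is P(13,5) = 13!/(8)! = 154,440.
Final answer: 154,440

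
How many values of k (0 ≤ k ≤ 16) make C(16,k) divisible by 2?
15
Checking C(16,k) mod 2 for k = 0..16: divisible at k = 1, 2, 3, 4, 5, 6, 7, 8, 9, 10, 11, 12, 13, 14, 15. That's 15 values.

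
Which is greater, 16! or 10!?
16!

Solution: 16!=20,922,789,888,000, 10!=3,628,800. 16! > 10!.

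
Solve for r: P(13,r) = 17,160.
4

Explanation: P(13,r) = 13·12·…·(13−r+1), a product of r factors. Multiplying down from 13: 13 = 13; 13·12 = 156; 13·12·11 = 1,716; 13·12·11·10 = 17,160 ✓ (4 factors). So r = 4.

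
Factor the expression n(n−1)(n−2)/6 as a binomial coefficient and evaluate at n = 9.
C(n,3); C(9,3) = 84

Explanation: n(n−1)(n−2)/6 = n!/(3!(n−3)!) = C(n,3). At n = 9: C(9,3) = 84.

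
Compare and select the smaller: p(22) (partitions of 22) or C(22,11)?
p(22)

Solution: Pentagonal recurrence p(n) = p(n−1) + p(n−2) − p(n−5) − p(n−7) + …: p(22) = p(21) + p(20) − p(17) − p(15) + p(10) + p(7) − p(0) = 792 + 627 − 297 − 176 + 42 + 15 − 1 = 1,002; C(22,11) = 705,432.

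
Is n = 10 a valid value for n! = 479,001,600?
No

Reasoning: 10! = 10·9! = 10·362,880 = 3,628,800, which does not equal 479,001,600.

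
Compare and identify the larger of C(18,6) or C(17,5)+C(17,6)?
Equal

Working:
By Pascal's identity: C(18,6) = C(17,5)+C(17,6) = 18,564. Equal.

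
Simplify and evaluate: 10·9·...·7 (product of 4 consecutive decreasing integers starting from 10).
This is P(10,4) = 10!/(6)! = 5,040.
Final answer: 5,040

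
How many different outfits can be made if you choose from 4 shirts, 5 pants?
20

Explanation: By the multiplication principle: 4 × 5 = 20.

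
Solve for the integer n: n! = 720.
6

Reasoning: n! is strictly increasing. 4! = 24, 5! = 120, 6! = 720 ✓. So n = 6.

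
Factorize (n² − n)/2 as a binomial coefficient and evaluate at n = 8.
C(n,2); C(8,2) = 28

Reasoning: (n² − n)/2 = n(n−1)/2 = C(n,2). At n = 8: C(8,2) = 28.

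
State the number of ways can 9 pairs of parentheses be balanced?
Using the Catalan number formula: C_n = C(2n, n) / (n+1)
C_9 = C(18, 9) / (9+1)
     = 48620 / 10
     = 4,862
Final answer: 4,862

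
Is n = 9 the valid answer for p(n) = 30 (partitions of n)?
Yes

Pentagonal recurrence p(n) = p(n−1) + p(n−2) − p(n−5) − p(n−7) + …: p(9) = p(8) + p(7) − p(4) − p(2) = 22 + 15 − 5 − 2 = 30, which equals 30.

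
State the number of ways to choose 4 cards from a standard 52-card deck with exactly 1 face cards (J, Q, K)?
12 face cards and 40 non-face cards: C(12,1) × C(40,3) = 12 × 9,880 = 118,560.
Final answer: 118,560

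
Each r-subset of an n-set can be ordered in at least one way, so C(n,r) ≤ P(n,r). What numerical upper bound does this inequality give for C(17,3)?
4,080

P(17,3) = 17·16·15 = 4,080, so C(17,3) ≤ 4,080. (The bound is loose by a factor of 3! = 6: C(17,3) = 4,080/6 = 680.)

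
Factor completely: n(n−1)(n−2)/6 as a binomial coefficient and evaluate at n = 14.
C(n,3); C(14,3) = 364

Explanation: n(n−1)(n−2)/6 = n!/(3!(n−3)!) = C(n,3). At n = 14: C(14,3) = 364.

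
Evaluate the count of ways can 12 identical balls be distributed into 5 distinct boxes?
C(12+5-1, 5-1) = C(16, 4) = 1,820.

Answer: 1,820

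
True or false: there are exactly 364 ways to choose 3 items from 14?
C(14,3) = 364.
Final answer: True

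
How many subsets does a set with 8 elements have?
256

Reasoning: Each element can be included or excluded: 2^8 = 256.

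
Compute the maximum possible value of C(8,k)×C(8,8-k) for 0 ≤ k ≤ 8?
4,900
C(8,k)·C(8,8-k) = C(8,k)², maximised at the centre k = 4: C(8,4)² = 4,900.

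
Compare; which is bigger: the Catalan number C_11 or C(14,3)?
C_11 = C(22,11)/(11+1) = 705,432/12 = 58,786; C(14,3) = 364.
Final answer: C_11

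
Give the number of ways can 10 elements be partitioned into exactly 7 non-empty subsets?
5,880

Explanation: This equals S(10,7), the Stirling number of the 2nd kind.
Using the Stirling recurrence: S(n,k) = k·S(n-1,k) + S(n-1,k-1)
S(10,7) = 7·S(9,7) + S(9,6)
         = 7·462 + 2646
         = 3234 + 2646
         = 5,880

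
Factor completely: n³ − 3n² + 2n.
n(n − 1)(n − 2)

n³ − 3n² + 2n = n(n² − 3n + 2) = n(n − 1)(n − 2).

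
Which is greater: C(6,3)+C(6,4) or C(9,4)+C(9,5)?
C(9,4)+C(9,5)

Reasoning: First=35, Second=252.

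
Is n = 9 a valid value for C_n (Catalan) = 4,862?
Yes

Working:
C_9 = C(18,9)/(9+1) = 48,620/10 = 4,862, which equals 4,862.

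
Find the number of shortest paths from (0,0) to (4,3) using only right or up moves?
35

Solution: Choose 4 rights from 7 moves: C(7,4) = 35.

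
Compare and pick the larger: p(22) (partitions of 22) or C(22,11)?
Pentagonal recurrence p(n) = p(n−1) + p(n−2) − p(n−5) − p(n−7) + …: p(22) = p(21) + p(20) − p(17) − p(15) + p(10) + p(7) − p(0) = 792 + 627 − 297 − 176 + 42 + 15 − 1 = 1,002; C(22,11) = 705,432.
Final answer: C(22,11)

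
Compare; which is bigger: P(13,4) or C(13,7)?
P(13,4)

Working:
P(13,4)=17,160, C(13,7)=1,716.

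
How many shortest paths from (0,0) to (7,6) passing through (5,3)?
560

Working:
To (5,3): C(8,5)=56. From there: C(5,2)=10. Total: 560.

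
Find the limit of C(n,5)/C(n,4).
C(n,5)/C(n,4) = (n-4)/5 → ∞ as n → ∞.
Final answer: ∞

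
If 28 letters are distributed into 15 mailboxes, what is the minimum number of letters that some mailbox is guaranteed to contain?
2

Reasoning: Pigeonhole: ⌈28/15⌉ = 2.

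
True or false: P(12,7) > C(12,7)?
True

Reasoning: P(12,7) = 3,991,680 and C(12,7) = 792; P(n,r) = r! × C(n,r) so P > C whenever r ≥ 2.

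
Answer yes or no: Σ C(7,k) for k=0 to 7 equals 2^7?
Yes

Solution: Binomial theorem: Σ C(7,k) = (1+1)^7 = 2^7 = 128; RHS 2^7 = 128.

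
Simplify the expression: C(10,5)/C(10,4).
6/5
C(n,k+1)/C(n,k) = (n−k)/(k+1). Here (10−4)/(4+1) = 6/5 = 6/5.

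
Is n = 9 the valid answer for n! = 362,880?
Yes
9! = 9·8! = 9·40,320 = 362,880, which equals 362,880.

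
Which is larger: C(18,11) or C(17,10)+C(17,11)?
Equal
By Pascal's identity: C(18,11) = C(17,10)+C(17,11) = 31,824. Equal.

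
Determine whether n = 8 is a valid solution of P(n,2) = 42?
No

Explanation: P(8,2) = 8·7 = 56, which does not equal 42.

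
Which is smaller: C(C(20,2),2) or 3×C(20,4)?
3×C(20,4)

Solution: C(C(20,2),2)=17,955, 3×C(20,4)=14,535.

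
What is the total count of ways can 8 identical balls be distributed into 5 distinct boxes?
C(8+5-1, 5-1) = C(12, 4) = 495.

Answer: 495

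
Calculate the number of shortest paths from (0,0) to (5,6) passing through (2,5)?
84

Reasoning: To (2,5): C(7,2)=21. From there: C(4,3)=4. Total: 84.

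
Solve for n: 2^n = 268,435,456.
28

268,435,456 = 1,024 × 1,024 × 256 = 2^10 × 2^10 × 2^8 = 2^28, so n = 28.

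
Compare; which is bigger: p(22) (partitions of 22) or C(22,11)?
Pentagonal recurrence p(n) = p(n−1) + p(n−2) − p(n−5) − p(n−7) + …: p(22) = p(21) + p(20) − p(17) − p(15) + p(10) + p(7) − p(0) = 792 + 627 − 297 − 176 + 42 + 15 − 1 = 1,002; C(22,11) = 705,432.

Answer: C(22,11)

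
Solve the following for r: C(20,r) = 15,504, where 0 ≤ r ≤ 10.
5

Reasoning: C(20,r) is increasing for 0 ≤ r ≤ 10. Stepping up (C(20,r+1) = C(20,r)·(20−r)/(r+1)): C(20,1) = 20, C(20,2) = 190, C(20,3) = 1,140, C(20,4) = 4,845, C(20,5) = 15,504 ✓. So r = 5.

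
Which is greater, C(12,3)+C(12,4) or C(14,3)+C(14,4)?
First=715, Second=1,365.

Answer: C(14,3)+C(14,4)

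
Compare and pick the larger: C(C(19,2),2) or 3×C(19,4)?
C(C(19,2),2)=14,535, 3×C(19,4)=11,628.

Answer: C(C(19,2),2)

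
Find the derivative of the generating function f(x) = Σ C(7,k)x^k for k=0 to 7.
Σ k·C(7,k)x^(k-1) for k=1 to 7

Reasoning: Term-by-term differentiation gives Σ k·C(7,k)x^{k-1} for k=1 to 7.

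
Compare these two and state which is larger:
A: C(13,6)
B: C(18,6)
B

A=C(13,6)=1,716, B=C(18,6)=18,564.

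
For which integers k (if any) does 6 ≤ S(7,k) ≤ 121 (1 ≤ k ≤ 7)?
2, 6

Reasoning: S(7,1)=1; S(7,2)=63; S(7,3)=301; S(7,4)=350; S(7,5)=140; S(7,6)=21; S(7,7)=1. So valid k = 2, 6.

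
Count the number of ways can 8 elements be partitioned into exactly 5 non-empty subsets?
1,050

Working:
This equals S(8,5), the Stirling number of the 2nd kind.
Using the Stirling recurrence: S(n,k) = k·S(n-1,k) + S(n-1,k-1)
S(8,5) = 5·S(7,5) + S(7,4)
         = 5·140 + 350
         = 700 + 350
         = 1,050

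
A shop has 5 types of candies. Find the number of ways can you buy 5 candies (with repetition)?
Stars and bars: C(5+5-1, 5) = C(9, 5) = 126.
Final answer: 126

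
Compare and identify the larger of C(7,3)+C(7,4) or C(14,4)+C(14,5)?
First=70, Second=3,003.
Final answer: C(14,4)+C(14,5)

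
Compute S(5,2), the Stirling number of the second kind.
Using the Stirling recurrence: S(n,k) = k·S(n-1,k) + S(n-1,k-1)
S(5,2) = 2·S(4,2) + S(4,1)
         = 2·7 + 1
         = 14 + 1
         = 15
Final answer: 15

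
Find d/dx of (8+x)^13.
Using the power rule: d/dx (8+x)^13 = 13(8+x)^{12}.
Final answer: 13(8+x)^12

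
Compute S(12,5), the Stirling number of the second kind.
1,379,400

Explanation: Using the Stirling recurrence: S(n,k) = k·S(n-1,k) + S(n-1,k-1)
S(12,5) = 5·S(11,5) + S(11,4)
         = 5·246730 + 145750
         = 1233650 + 145750
         = 1,379,400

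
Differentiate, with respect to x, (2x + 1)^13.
Chain rule: 13(2x+1)^{12} × 2 = 26(2x+1)^{12}.
Final answer: 26(2x + 1)^12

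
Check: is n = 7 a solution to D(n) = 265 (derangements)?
D(7) = (7-1)·[D(6) + D(5)] = 6·[265 + 44] = 1,854, which does not equal 265.
Final answer: No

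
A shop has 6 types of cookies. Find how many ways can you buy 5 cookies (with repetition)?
252

Solution: Stars and bars: C(5+6-1, 5) = C(10, 5) = 252.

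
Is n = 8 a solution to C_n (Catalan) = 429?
No
C_8 = C(16,8)/(8+1) = 12,870/9 = 1,430, which does not equal 429.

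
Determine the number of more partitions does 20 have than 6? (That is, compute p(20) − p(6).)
616

Working:
Pentagonal recurrence p(n) = p(n−1) + p(n−2) − p(n−5) − p(n−7) + …: p(20) = p(19) + p(18) − p(15) − p(13) + p(8) + p(5) = 490 + 385 − 176 − 101 + 22 + 7 = 627.
p(6) = p(5) + p(4) − p(1) = 7 + 5 − 1 = 11.
Difference = 627 − 11 = 616.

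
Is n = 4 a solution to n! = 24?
Yes

Solution: 4! = 4·3! = 4·6 = 24, which equals 24.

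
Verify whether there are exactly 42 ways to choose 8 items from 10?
C(10,8) = 45 ≠ 42.

Answer: False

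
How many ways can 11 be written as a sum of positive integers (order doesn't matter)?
56

Pentagonal recurrence p(n) = p(n−1) + p(n−2) − p(n−5) − p(n−7) + …: p(11) = p(10) + p(9) − p(6) − p(4) = 42 + 30 − 11 − 5 = 56.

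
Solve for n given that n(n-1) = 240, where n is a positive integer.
16

Reasoning: n² − n − 240 = 0, so n = (1 ± √(1 + 4·240))/2 = (1 ± √961)/2 = (1 ± 31)/2, i.e. n = 16 or n = -15. Taking the positive root, n = 16 (check: 16×15 = 240).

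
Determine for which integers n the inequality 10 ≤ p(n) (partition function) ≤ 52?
6, 7, 8, 9, 10

Explanation: Tabulating p(n) via p(n) = p(n−1) + p(n−2) − p(n−5) − p(n−7) + …: p(5)=7; p(6)=11; p(7)=15; p(8)=22; p(9)=30; p(10)=42; p(11)=56. So valid n = 6, 7, 8, 9, 10.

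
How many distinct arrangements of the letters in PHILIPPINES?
1,108,800
Word has 11 letters (P=3, H=1, I=3, L=1, N=1, E=1, S=1). Arrangements: 11!/Π(k!) = 1,108,800.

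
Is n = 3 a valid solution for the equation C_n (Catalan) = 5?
C_3 = C(6,3)/(3+1) = 20/4 = 5, which equals 5.
Final answer: Yes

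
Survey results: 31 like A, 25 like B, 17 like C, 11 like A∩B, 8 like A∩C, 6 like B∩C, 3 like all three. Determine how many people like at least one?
51
|A∪B∪C| = 31+25+17-11-8-6+3 = 51.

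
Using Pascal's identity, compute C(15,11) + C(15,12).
1,820

C(15,11) + C(15,12) = C(16,12) = 1,820.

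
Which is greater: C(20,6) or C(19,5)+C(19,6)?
Equal

Solution: By Pascal's identity: C(20,6) = C(19,5)+C(19,6) = 38,760. Equal.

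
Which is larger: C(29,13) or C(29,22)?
C(29,13)

Reasoning: C(29,13)=67,863,915, C(29,22)=1,560,780.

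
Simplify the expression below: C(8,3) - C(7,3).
C(8,3) - C(7,3) = C(7,2) = 21.
Final answer: 21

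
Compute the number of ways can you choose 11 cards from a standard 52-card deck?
60,403,728,840

Reasoning: C(52,11) = 60,403,728,840.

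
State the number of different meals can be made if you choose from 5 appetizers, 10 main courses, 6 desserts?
300

Solution: By the multiplication principle: 5 × 10 × 6 = 300.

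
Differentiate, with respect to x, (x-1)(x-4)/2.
(2x - 5)/2

Working:
d/dx[(x-1)(x-4)] = (x-4) + (x-1) = 2x - 5. Dividing by 2 gives (2x - 5)/2.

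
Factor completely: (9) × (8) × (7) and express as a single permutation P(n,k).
P(9,3) = 9!/(6)!

Product of 3 consecutive descending integers starting at 9: P(9,3) = 9!/6! = 504.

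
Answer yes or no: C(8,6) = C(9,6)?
No

Explanation: LHS = C(8,6) = 28; RHS = C(9,6) = 84. 28 ≠ 84, so the statement does not hold.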